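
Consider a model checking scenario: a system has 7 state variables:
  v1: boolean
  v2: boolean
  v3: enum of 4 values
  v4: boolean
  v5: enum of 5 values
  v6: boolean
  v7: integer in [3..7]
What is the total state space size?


State space = product of domain sizes of all variables.
Domain sizes:
  v1 (boolean): 2
  v2 (boolean): 2
  v3 (enum of 4 values): 4
  v4 (boolean): 2
  v5 (enum of 5 values): 5
  v6 (boolean): 2
  v7 (integer in [3..7]): 5
Product = 2 * 2 * 4 * 2 * 5 * 2 * 5 = 1600

1600


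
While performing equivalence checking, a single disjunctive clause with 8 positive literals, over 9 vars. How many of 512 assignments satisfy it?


Step 1: Total=2^9=512
Step 2: Unsat when all 8 false: 2^1=2
Step 3: Sat=512-2=510

510


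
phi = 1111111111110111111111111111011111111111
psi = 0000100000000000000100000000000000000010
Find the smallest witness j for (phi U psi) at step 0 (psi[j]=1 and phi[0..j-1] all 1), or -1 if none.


(phi U psi) at 0: need smallest j with psi[j]=1 and phi[i]=1 for all i in [0,j).
Scan from step 0:
  step 0: phi=1, psi=0 -> continue
  step 1: phi=1, psi=0 -> continue
  step 2: phi=1, psi=0 -> continue
  step 3: phi=1, psi=0 -> continue
  step 4: psi=1 and phi held for [0,4) -> witness found
Witness step = 4

4


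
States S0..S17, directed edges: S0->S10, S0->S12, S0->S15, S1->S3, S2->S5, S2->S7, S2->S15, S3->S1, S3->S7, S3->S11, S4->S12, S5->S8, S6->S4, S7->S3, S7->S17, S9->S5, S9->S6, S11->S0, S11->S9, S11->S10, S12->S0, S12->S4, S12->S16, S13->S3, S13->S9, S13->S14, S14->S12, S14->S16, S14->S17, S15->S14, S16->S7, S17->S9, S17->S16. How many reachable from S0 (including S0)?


BFS from S0:
  layer 0: {S0}
  layer 1: {S10, S12, S15}
  layer 2: {S4, S14, S16}
  layer 3: {S7, S17}
  layer 4: {S3, S9}
  layer 5: {S1, S5, S6, S11}
  layer 6: {S8}
Reachable set: {S0, S1, S3, S4, S5, S6, S7, S8, S9, S10, S11, S12, S14, S15, S16, S17}
Count = 16

16


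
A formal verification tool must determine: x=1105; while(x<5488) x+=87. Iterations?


Step 1: x goes from 1105 toward 5488 by 87; the body runs while x<5488, so iterations = ceil((bound-start)/step)
Step 2: Distance=4383
Step 3: ceil(4383/87)=51

51


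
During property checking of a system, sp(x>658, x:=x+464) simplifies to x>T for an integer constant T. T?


Formula: sp(P, x:=E) = exists old_x. (x = E[old_x/x]) AND P[old_x/x] (old_x is the value of x before the assignment; eliminate old_x by solving x = E[old_x/x] for old_x)
Step 1: Precondition P: x>658, i.e. old_x > 658
Step 2: Assignment gives x = old_x + 464, so old_x = x - 464
Step 3: Substitute into P: x - 464 > 658
Step 4: Simplify: x > 658+464 = 1122

1122


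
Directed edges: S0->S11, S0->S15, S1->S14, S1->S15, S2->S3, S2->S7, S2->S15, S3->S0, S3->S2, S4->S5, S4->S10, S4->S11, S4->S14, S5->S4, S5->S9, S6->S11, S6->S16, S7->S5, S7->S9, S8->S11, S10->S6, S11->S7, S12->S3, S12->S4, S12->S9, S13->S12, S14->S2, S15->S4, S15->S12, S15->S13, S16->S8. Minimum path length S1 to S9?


BFS layer-by-layer from S1:
  dist 0: {S1}
  dist 1: {S14, S15}
  dist 2: {S2, S4, S12, S13}
  dist 3: {S3, S5, S7, S9, S10, S11}
  -> S9 reached at distance 3
Shortest path length = 3

3


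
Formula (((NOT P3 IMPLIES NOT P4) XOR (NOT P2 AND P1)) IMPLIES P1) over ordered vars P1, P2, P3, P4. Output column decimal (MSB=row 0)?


Formula: (((NOT P3 IMPLIES NOT P4) XOR (NOT P2 AND P1)) IMPLIES P1) over P1, P2, P3, P4 (16 rows)
Evaluate each row (bits = P1,P2,P3,P4, MSB first):
  row 0 [0000]: (((NOT 0 IMPLIES NOT 0) XOR (NOT 0 AND 0)) IMPLIES 0) -> 0
  row 1 [0001]: (((NOT 0 IMPLIES NOT 1) XOR (NOT 0 AND 0)) IMPLIES 0) -> 1
  row 2 [0010]: (((NOT 1 IMPLIES NOT 0) XOR (NOT 0 AND 0)) IMPLIES 0) -> 0
  row 3 [0011]: (((NOT 1 IMPLIES NOT 1) XOR (NOT 0 AND 0)) IMPLIES 0) -> 0
  row 4 [0100]: (((NOT 0 IMPLIES NOT 0) XOR (NOT 1 AND 0)) IMPLIES 0) -> 0
  row 5 [0101]: (((NOT 0 IMPLIES NOT 1) XOR (NOT 1 AND 0)) IMPLIES 0) -> 1
  row 6 [0110]: (((NOT 1 IMPLIES NOT 0) XOR (NOT 1 AND 0)) IMPLIES 0) -> 0
  row 7 [0111]: (((NOT 1 IMPLIES NOT 1) XOR (NOT 1 AND 0)) IMPLIES 0) -> 0
  row 8 [1000]: (((NOT 0 IMPLIES NOT 0) XOR (NOT 0 AND 1)) IMPLIES 1) -> 1
  row 9 [1001]: (((NOT 0 IMPLIES NOT 1) XOR (NOT 0 AND 1)) IMPLIES 1) -> 1
  row 10 [1010]: (((NOT 1 IMPLIES NOT 0) XOR (NOT 0 AND 1)) IMPLIES 1) -> 1
  row 11 [1011]: (((NOT 1 IMPLIES NOT 1) XOR (NOT 0 AND 1)) IMPLIES 1) -> 1
  row 12 [1100]: (((NOT 0 IMPLIES NOT 0) XOR (NOT 1 AND 1)) IMPLIES 1) -> 1
  row 13 [1101]: (((NOT 0 IMPLIES NOT 1) XOR (NOT 1 AND 1)) IMPLIES 1) -> 1
  row 14 [1110]: (((NOT 1 IMPLIES NOT 0) XOR (NOT 1 AND 1)) IMPLIES 1) -> 1
  row 15 [1111]: (((NOT 1 IMPLIES NOT 1) XOR (NOT 1 AND 1)) IMPLIES 1) -> 1
Full result column, 4 rows per line (P1,P2 fixed per line; P3,P4 runs 00..11 left to right):
  rows 0-3 [P1,P2=00]: 0100  = hex 4
  rows 4-7 [P1,P2=01]: 0100  = hex 4
  rows 8-11 [P1,P2=10]: 1111  = hex F
  rows 12-15 [P1,P2=11]: 1111  = hex F
Output column (row 0 .. row 15) = 0100010011111111
Output column grouped in 4s = 0100 0100 1111 1111 = 0x44FF
Convert to decimal digit by digit (value = value*16 + digit):
  4 -> 4
  4*16 + 4 = 68
  68*16 + 15 (F) = 1103
  1103*16 + 15 (F) = 17663
Decimal = 17663

17663


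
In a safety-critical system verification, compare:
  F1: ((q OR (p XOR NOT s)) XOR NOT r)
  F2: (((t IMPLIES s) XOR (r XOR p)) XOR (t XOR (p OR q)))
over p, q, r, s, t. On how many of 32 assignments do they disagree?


F1 = ((q OR (p XOR NOT s)) XOR NOT r)
F2 = (((t IMPLIES s) XOR (r XOR p)) XOR (t XOR (p OR q)))
Evaluate both on each of 32 rows (bits = p,q,r,s,t):
  row 0 [00000]: F1=0 F2=1 (differ) -> 1
  row 1 [00001]: F1=0 F2=1 (differ) -> 1
  row 2 [00010]: F1=1 F2=1 -> 0
  row 3 [00011]: F1=1 F2=0 (differ) -> 1
  row 4 [00100]: F1=1 F2=0 (differ) -> 1
  row 5 [00101]: F1=1 F2=0 (differ) -> 1
  row 6 [00110]: F1=0 F2=0 -> 0
  row 7 [00111]: F1=0 F2=1 (differ) -> 1
  row 8 [01000]: F1=0 F2=0 -> 0
  row 9 [01001]: F1=0 F2=0 -> 0
  row 10 [01010]: F1=0 F2=0 -> 0
  row 11 [01011]: F1=0 F2=1 (differ) -> 1
  row 12 [01100]: F1=1 F2=1 -> 0
  row 13 [01101]: F1=1 F2=1 -> 0
  row 14 [01110]: F1=1 F2=1 -> 0
  row 15 [01111]: F1=1 F2=0 (differ) -> 1
  row 16 [10000]: F1=1 F2=1 -> 0
  row 17 [10001]: F1=1 F2=1 -> 0
  row 18 [10010]: F1=0 F2=1 (differ) -> 1
  row 19 [10011]: F1=0 F2=0 -> 0
  row 20 [10100]: F1=0 F2=0 -> 0
  row 21 [10101]: F1=0 F2=0 -> 0
  row 22 [10110]: F1=1 F2=0 (differ) -> 1
  row 23 [10111]: F1=1 F2=1 -> 0
  row 24 [11000]: F1=0 F2=1 (differ) -> 1
  row 25 [11001]: F1=0 F2=1 (differ) -> 1
  row 26 [11010]: F1=0 F2=1 (differ) -> 1
  row 27 [11011]: F1=0 F2=0 -> 0
  row 28 [11100]: F1=1 F2=0 (differ) -> 1
  row 29 [11101]: F1=1 F2=0 (differ) -> 1
  row 30 [11110]: F1=1 F2=0 (differ) -> 1
  row 31 [11111]: F1=1 F2=1 -> 0
Full result column, 8 rows per line (p,q fixed per line; r,s,t runs 000..111 left to right):
  rows 0-7 [p,q=00]: 11011101  (ones: 6)
  rows 8-15 [p,q=01]: 00010001  (ones: 2)
  rows 16-23 [p,q=10]: 00100010  (ones: 2)
  rows 24-31 [p,q=11]: 11101110  (ones: 6)
Disagreements = 6+2+2+6 = 16

16


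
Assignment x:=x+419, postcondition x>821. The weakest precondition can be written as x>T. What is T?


Formula: wp(x:=E, P) = P[E/x] (substitute E for x in postcondition)
Step 1: Postcondition: x>821
Step 2: Substitute x+419 for x: x+419>821
Step 3: Solve for x: x > 821-419 = 402

402


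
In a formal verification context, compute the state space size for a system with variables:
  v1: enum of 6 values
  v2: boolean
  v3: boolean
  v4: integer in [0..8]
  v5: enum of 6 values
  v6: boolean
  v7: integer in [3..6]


State space = product of domain sizes of all variables.
Domain sizes:
  v1 (enum of 6 values): 6
  v2 (boolean): 2
  v3 (boolean): 2
  v4 (integer in [0..8]): 9
  v5 (enum of 6 values): 6
  v6 (boolean): 2
  v7 (integer in [3..6]): 4
Product = 6 * 2 * 2 * 9 * 6 * 2 * 4 = 10368

10368


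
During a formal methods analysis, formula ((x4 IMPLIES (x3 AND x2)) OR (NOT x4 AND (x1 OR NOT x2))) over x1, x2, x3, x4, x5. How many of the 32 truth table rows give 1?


Formula: ((x4 IMPLIES (x3 AND x2)) OR (NOT x4 AND (x1 OR NOT x2))) over 5 vars (32 rows)
Evaluate each row (x1, x2, x3, x4, x5 as bits, MSB first):
  row 0 [00000]: ((0 IMPLIES (0 AND 0)) OR (NOT 0 AND (0 OR NOT 0))) -> 1
  row 1 [00001]: ((0 IMPLIES (0 AND 0)) OR (NOT 0 AND (0 OR NOT 0))) -> 1
  row 2 [00010]: ((1 IMPLIES (0 AND 0)) OR (NOT 1 AND (0 OR NOT 0))) -> 0
  row 3 [00011]: ((1 IMPLIES (0 AND 0)) OR (NOT 1 AND (0 OR NOT 0))) -> 0
  row 4 [00100]: ((0 IMPLIES (1 AND 0)) OR (NOT 0 AND (0 OR NOT 0))) -> 1
  row 5 [00101]: ((0 IMPLIES (1 AND 0)) OR (NOT 0 AND (0 OR NOT 0))) -> 1
  row 6 [00110]: ((1 IMPLIES (1 AND 0)) OR (NOT 1 AND (0 OR NOT 0))) -> 0
  row 7 [00111]: ((1 IMPLIES (1 AND 0)) OR (NOT 1 AND (0 OR NOT 0))) -> 0
  row 8 [01000]: ((0 IMPLIES (0 AND 1)) OR (NOT 0 AND (0 OR NOT 1))) -> 1
  row 9 [01001]: ((0 IMPLIES (0 AND 1)) OR (NOT 0 AND (0 OR NOT 1))) -> 1
  row 10 [01010]: ((1 IMPLIES (0 AND 1)) OR (NOT 1 AND (0 OR NOT 1))) -> 0
  row 11 [01011]: ((1 IMPLIES (0 AND 1)) OR (NOT 1 AND (0 OR NOT 1))) -> 0
  row 12 [01100]: ((0 IMPLIES (1 AND 1)) OR (NOT 0 AND (0 OR NOT 1))) -> 1
  row 13 [01101]: ((0 IMPLIES (1 AND 1)) OR (NOT 0 AND (0 OR NOT 1))) -> 1
  row 14 [01110]: ((1 IMPLIES (1 AND 1)) OR (NOT 1 AND (0 OR NOT 1))) -> 1
  row 15 [01111]: ((1 IMPLIES (1 AND 1)) OR (NOT 1 AND (0 OR NOT 1))) -> 1
  row 16 [10000]: ((0 IMPLIES (0 AND 0)) OR (NOT 0 AND (1 OR NOT 0))) -> 1
  row 17 [10001]: ((0 IMPLIES (0 AND 0)) OR (NOT 0 AND (1 OR NOT 0))) -> 1
  row 18 [10010]: ((1 IMPLIES (0 AND 0)) OR (NOT 1 AND (1 OR NOT 0))) -> 0
  row 19 [10011]: ((1 IMPLIES (0 AND 0)) OR (NOT 1 AND (1 OR NOT 0))) -> 0
  row 20 [10100]: ((0 IMPLIES (1 AND 0)) OR (NOT 0 AND (1 OR NOT 0))) -> 1
  row 21 [10101]: ((0 IMPLIES (1 AND 0)) OR (NOT 0 AND (1 OR NOT 0))) -> 1
  row 22 [10110]: ((1 IMPLIES (1 AND 0)) OR (NOT 1 AND (1 OR NOT 0))) -> 0
  row 23 [10111]: ((1 IMPLIES (1 AND 0)) OR (NOT 1 AND (1 OR NOT 0))) -> 0
  row 24 [11000]: ((0 IMPLIES (0 AND 1)) OR (NOT 0 AND (1 OR NOT 1))) -> 1
  row 25 [11001]: ((0 IMPLIES (0 AND 1)) OR (NOT 0 AND (1 OR NOT 1))) -> 1
  row 26 [11010]: ((1 IMPLIES (0 AND 1)) OR (NOT 1 AND (1 OR NOT 1))) -> 0
  row 27 [11011]: ((1 IMPLIES (0 AND 1)) OR (NOT 1 AND (1 OR NOT 1))) -> 0
  row 28 [11100]: ((0 IMPLIES (1 AND 1)) OR (NOT 0 AND (1 OR NOT 1))) -> 1
  row 29 [11101]: ((0 IMPLIES (1 AND 1)) OR (NOT 0 AND (1 OR NOT 1))) -> 1
  row 30 [11110]: ((1 IMPLIES (1 AND 1)) OR (NOT 1 AND (1 OR NOT 1))) -> 1
  row 31 [11111]: ((1 IMPLIES (1 AND 1)) OR (NOT 1 AND (1 OR NOT 1))) -> 1
Full result column, 8 rows per line (x1,x2 fixed per line; x3,x4,x5 runs 000..111 left to right):
  rows 0-7 [x1,x2=00]: 11001100  (ones: 4)
  rows 8-15 [x1,x2=01]: 11001111  (ones: 6)
  rows 16-23 [x1,x2=10]: 11001100  (ones: 4)
  rows 24-31 [x1,x2=11]: 11001111  (ones: 6)
Count of 1-rows = 4+6+4+6 = 20

20


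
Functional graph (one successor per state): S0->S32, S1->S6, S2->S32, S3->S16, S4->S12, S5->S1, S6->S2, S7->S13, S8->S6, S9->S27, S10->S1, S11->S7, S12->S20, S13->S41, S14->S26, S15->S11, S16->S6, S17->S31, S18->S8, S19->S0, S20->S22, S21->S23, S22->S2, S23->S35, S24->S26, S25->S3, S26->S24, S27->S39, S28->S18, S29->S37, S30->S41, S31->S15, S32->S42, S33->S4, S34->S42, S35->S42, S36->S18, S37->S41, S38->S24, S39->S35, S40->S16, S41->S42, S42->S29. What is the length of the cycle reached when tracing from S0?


Trace from S0 until a state repeats:
  S0 -> S32 -> S42 -> S29 -> S37 -> S41 -> S42
S42 first seen at step 2, revisited at step 6.
Cycle length = 6 - 2 = 4

4


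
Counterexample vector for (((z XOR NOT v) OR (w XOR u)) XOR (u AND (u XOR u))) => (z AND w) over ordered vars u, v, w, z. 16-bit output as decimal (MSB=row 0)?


F1 = (((z XOR NOT v) OR (w XOR u)) XOR (u AND (u XOR u)))
F2 = (z AND w)
Counterexample to F1=>F2 is where F1=1 and F2=0.
Evaluate each row (bits = u,v,w,z, MSB first):
  row 0 [0000]: F1=1 F2=0 -> F1&~F2 -> 1
  row 1 [0001]: F1=0 F2=0 -> F1&~F2 -> 0
  row 2 [0010]: F1=1 F2=0 -> F1&~F2 -> 1
  row 3 [0011]: F1=1 F2=1 -> F1&~F2 -> 0
  row 4 [0100]: F1=0 F2=0 -> F1&~F2 -> 0
  row 5 [0101]: F1=1 F2=0 -> F1&~F2 -> 1
  row 6 [0110]: F1=1 F2=0 -> F1&~F2 -> 1
  row 7 [0111]: F1=1 F2=1 -> F1&~F2 -> 0
  row 8 [1000]: F1=1 F2=0 -> F1&~F2 -> 1
  row 9 [1001]: F1=1 F2=0 -> F1&~F2 -> 1
  row 10 [1010]: F1=1 F2=0 -> F1&~F2 -> 1
  row 11 [1011]: F1=0 F2=1 -> F1&~F2 -> 0
  row 12 [1100]: F1=1 F2=0 -> F1&~F2 -> 1
  row 13 [1101]: F1=1 F2=0 -> F1&~F2 -> 1
  row 14 [1110]: F1=0 F2=0 -> F1&~F2 -> 0
  row 15 [1111]: F1=1 F2=1 -> F1&~F2 -> 0
Full result column, 4 rows per line (u,v fixed per line; w,z runs 00..11 left to right):
  rows 0-3 [u,v=00]: 1010  = hex A
  rows 4-7 [u,v=01]: 0110  = hex 6
  rows 8-11 [u,v=10]: 1110  = hex E
  rows 12-15 [u,v=11]: 1100  = hex C
Counterexample vector (row 0 .. row 15) = 1010011011101100
Output column grouped in 4s = 1010 0110 1110 1100 = 0xA6EC
Convert to decimal digit by digit (value = value*16 + digit):
  A -> 10
  10*16 + 6 = 166
  166*16 + 14 (E) = 2670
  2670*16 + 12 (C) = 42732
Decimal = 42732

42732


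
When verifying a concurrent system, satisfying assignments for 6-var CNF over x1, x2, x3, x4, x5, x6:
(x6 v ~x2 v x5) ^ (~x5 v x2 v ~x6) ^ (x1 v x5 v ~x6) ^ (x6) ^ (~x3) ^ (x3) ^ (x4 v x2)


CNF with 7 clauses over 6 vars (64 assignments).
An assignment satisfies CNF iff every clause has >=1 true literal.
Check each row (bits = x1,x2,x3,x4,x5,x6; clause T/F shown):
  row 0 [000000]: clauses=TTTFTFF -> 0
  row 1 [000001]: clauses=TTFTTFF -> 0
  row 2 [000010]: clauses=TTTFTFF -> 0
  row 3 [000011]: clauses=TFTTTFF -> 0
  row 4 [000100]: clauses=TTTFTFT -> 0
  (every remaining row is evaluated the same way; all 64 results are listed next)
Full result column, 8 rows per line (x1,x2,x3 fixed per line; x4,x5,x6 runs 000..111 left to right):
  rows 0-7 [x1,x2,x3=000]: 00000000  (ones: 0)
  rows 8-15 [x1,x2,x3=001]: 00000000  (ones: 0)
  rows 16-23 [x1,x2,x3=010]: 00000000  (ones: 0)
  rows 24-31 [x1,x2,x3=011]: 00000000  (ones: 0)
  rows 32-39 [x1,x2,x3=100]: 00000000  (ones: 0)
  rows 40-47 [x1,x2,x3=101]: 00000000  (ones: 0)
  rows 48-55 [x1,x2,x3=110]: 00000000  (ones: 0)
  rows 56-63 [x1,x2,x3=111]: 00000000  (ones: 0)
Satisfying assignments = 0+0+0+0+0+0+0+0 = 0

0


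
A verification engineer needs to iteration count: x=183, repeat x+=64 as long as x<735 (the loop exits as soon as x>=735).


Step 1: x goes from 183 toward 735 by 64; the body runs while x<735, so iterations = ceil((bound-start)/step)
Step 2: Distance=552
Step 3: ceil(552/64)=9

9


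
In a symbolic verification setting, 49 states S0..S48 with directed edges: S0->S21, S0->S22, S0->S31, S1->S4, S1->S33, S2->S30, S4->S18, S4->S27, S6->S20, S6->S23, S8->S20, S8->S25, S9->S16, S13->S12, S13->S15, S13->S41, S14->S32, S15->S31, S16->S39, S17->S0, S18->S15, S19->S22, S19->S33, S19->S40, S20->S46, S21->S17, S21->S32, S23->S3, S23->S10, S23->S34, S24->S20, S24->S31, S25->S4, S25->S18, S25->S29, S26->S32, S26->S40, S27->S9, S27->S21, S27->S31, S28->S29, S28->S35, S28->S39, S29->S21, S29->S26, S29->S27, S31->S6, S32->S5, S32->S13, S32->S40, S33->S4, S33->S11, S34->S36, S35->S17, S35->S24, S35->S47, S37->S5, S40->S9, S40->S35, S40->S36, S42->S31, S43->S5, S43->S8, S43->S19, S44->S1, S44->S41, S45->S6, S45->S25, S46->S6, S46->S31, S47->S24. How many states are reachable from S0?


BFS from S0:
  layer 0: {S0}
  layer 1: {S21, S22, S31}
  layer 2: {S6, S17, S32}
  layer 3: {S5, S13, S20, S23, S40}
  layer 4: {S3, S9, S10, S12, S15, S34, S35, S36, S41, S46}
  layer 5: {S16, S24, S47}
  layer 6: {S39}
Reachable set: {S0, S3, S5, S6, S9, S10, S12, S13, S15, S16, S17, S20, S21, S22, S23, S24, S31, S32, S34, S35, S36, S39, S40, S41, S46, S47}
Count = 26

26


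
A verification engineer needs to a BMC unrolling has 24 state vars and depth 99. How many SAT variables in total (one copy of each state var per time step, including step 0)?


BMC unrolls to depth k, creating one copy of each state var for steps 0..k.
Step count = 99 + 1 = 100 (steps 0 through 99)
Vars per step = 24
Total = 24 * 100 = 2400

2400


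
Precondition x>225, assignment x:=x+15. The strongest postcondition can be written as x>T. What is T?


Formula: sp(P, x:=E) = exists old_x. (x = E[old_x/x]) AND P[old_x/x] (old_x is the value of x before the assignment; eliminate old_x by solving x = E[old_x/x] for old_x)
Step 1: Precondition P: x>225, i.e. old_x > 225
Step 2: Assignment gives x = old_x + 15, so old_x = x - 15
Step 3: Substitute into P: x - 15 > 225
Step 4: Simplify: x > 225+15 = 240

240


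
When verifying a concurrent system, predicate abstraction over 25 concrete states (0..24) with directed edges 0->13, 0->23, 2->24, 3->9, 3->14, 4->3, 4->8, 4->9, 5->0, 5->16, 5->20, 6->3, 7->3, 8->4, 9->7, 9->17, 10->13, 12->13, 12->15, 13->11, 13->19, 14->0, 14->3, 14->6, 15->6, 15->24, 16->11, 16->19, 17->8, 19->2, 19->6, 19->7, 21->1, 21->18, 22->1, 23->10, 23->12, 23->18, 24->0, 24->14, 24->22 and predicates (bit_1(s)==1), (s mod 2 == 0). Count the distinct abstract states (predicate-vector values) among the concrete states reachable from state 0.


BFS from 0:
Concrete reachable: {0, 1, 2, 3, 4, 6, 7, 8, 9, 10, 11, 12, 13, 14, 15, 17, 18, 19, 22, 23, 24}
Abstract via predicates (bit_1(s)==1), (s mod 2 == 0):
  (0,0) <- {1, 9, 13, 17}
  (0,1) <- {0, 4, 8, 12, 24}
  (1,0) <- {3, 7, 11, 15, 19, 23}
  (1,1) <- {2, 6, 10, 14, 18, 22}
Distinct abstract states = 4

4


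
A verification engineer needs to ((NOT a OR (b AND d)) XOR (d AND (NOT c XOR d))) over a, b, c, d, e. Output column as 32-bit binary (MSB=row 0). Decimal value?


Formula: ((NOT a OR (b AND d)) XOR (d AND (NOT c XOR d))) over a, b, c, d, e (32 rows)
Evaluate each row (bits = a,b,c,d,e, MSB first):
  row 0 [00000]: ((NOT 0 OR (0 AND 0)) XOR (0 AND (NOT 0 XOR 0))) -> 1
  row 1 [00001]: ((NOT 0 OR (0 AND 0)) XOR (0 AND (NOT 0 XOR 0))) -> 1
  row 2 [00010]: ((NOT 0 OR (0 AND 1)) XOR (1 AND (NOT 0 XOR 1))) -> 1
  row 3 [00011]: ((NOT 0 OR (0 AND 1)) XOR (1 AND (NOT 0 XOR 1))) -> 1
  row 4 [00100]: ((NOT 0 OR (0 AND 0)) XOR (0 AND (NOT 1 XOR 0))) -> 1
  row 5 [00101]: ((NOT 0 OR (0 AND 0)) XOR (0 AND (NOT 1 XOR 0))) -> 1
  row 6 [00110]: ((NOT 0 OR (0 AND 1)) XOR (1 AND (NOT 1 XOR 1))) -> 0
  row 7 [00111]: ((NOT 0 OR (0 AND 1)) XOR (1 AND (NOT 1 XOR 1))) -> 0
  row 8 [01000]: ((NOT 0 OR (1 AND 0)) XOR (0 AND (NOT 0 XOR 0))) -> 1
  row 9 [01001]: ((NOT 0 OR (1 AND 0)) XOR (0 AND (NOT 0 XOR 0))) -> 1
  row 10 [01010]: ((NOT 0 OR (1 AND 1)) XOR (1 AND (NOT 0 XOR 1))) -> 1
  row 11 [01011]: ((NOT 0 OR (1 AND 1)) XOR (1 AND (NOT 0 XOR 1))) -> 1
  row 12 [01100]: ((NOT 0 OR (1 AND 0)) XOR (0 AND (NOT 1 XOR 0))) -> 1
  row 13 [01101]: ((NOT 0 OR (1 AND 0)) XOR (0 AND (NOT 1 XOR 0))) -> 1
  row 14 [01110]: ((NOT 0 OR (1 AND 1)) XOR (1 AND (NOT 1 XOR 1))) -> 0
  row 15 [01111]: ((NOT 0 OR (1 AND 1)) XOR (1 AND (NOT 1 XOR 1))) -> 0
  row 16 [10000]: ((NOT 1 OR (0 AND 0)) XOR (0 AND (NOT 0 XOR 0))) -> 0
  row 17 [10001]: ((NOT 1 OR (0 AND 0)) XOR (0 AND (NOT 0 XOR 0))) -> 0
  row 18 [10010]: ((NOT 1 OR (0 AND 1)) XOR (1 AND (NOT 0 XOR 1))) -> 0
  row 19 [10011]: ((NOT 1 OR (0 AND 1)) XOR (1 AND (NOT 0 XOR 1))) -> 0
  row 20 [10100]: ((NOT 1 OR (0 AND 0)) XOR (0 AND (NOT 1 XOR 0))) -> 0
  row 21 [10101]: ((NOT 1 OR (0 AND 0)) XOR (0 AND (NOT 1 XOR 0))) -> 0
  row 22 [10110]: ((NOT 1 OR (0 AND 1)) XOR (1 AND (NOT 1 XOR 1))) -> 1
  row 23 [10111]: ((NOT 1 OR (0 AND 1)) XOR (1 AND (NOT 1 XOR 1))) -> 1
  row 24 [11000]: ((NOT 1 OR (1 AND 0)) XOR (0 AND (NOT 0 XOR 0))) -> 0
  row 25 [11001]: ((NOT 1 OR (1 AND 0)) XOR (0 AND (NOT 0 XOR 0))) -> 0
  row 26 [11010]: ((NOT 1 OR (1 AND 1)) XOR (1 AND (NOT 0 XOR 1))) -> 1
  row 27 [11011]: ((NOT 1 OR (1 AND 1)) XOR (1 AND (NOT 0 XOR 1))) -> 1
  row 28 [11100]: ((NOT 1 OR (1 AND 0)) XOR (0 AND (NOT 1 XOR 0))) -> 0
  row 29 [11101]: ((NOT 1 OR (1 AND 0)) XOR (0 AND (NOT 1 XOR 0))) -> 0
  row 30 [11110]: ((NOT 1 OR (1 AND 1)) XOR (1 AND (NOT 1 XOR 1))) -> 0
  row 31 [11111]: ((NOT 1 OR (1 AND 1)) XOR (1 AND (NOT 1 XOR 1))) -> 0
Full result column, 4 rows per line (a,b,c fixed per line; d,e runs 00..11 left to right):
  rows 0-3 [a,b,c=000]: 1111  = hex F
  rows 4-7 [a,b,c=001]: 1100  = hex C
  rows 8-11 [a,b,c=010]: 1111  = hex F
  rows 12-15 [a,b,c=011]: 1100  = hex C
  rows 16-19 [a,b,c=100]: 0000  = hex 0
  rows 20-23 [a,b,c=101]: 0011  = hex 3
  rows 24-27 [a,b,c=110]: 0011  = hex 3
  rows 28-31 [a,b,c=111]: 0000  = hex 0
Output column (row 0 .. row 31) = 11111100111111000000001100110000
Output column grouped in 4s = 1111 1100 1111 1100 0000 0011 0011 0000 = 0xFCFC0330
Convert to decimal digit by digit (value = value*16 + digit):
  F -> 15
  15*16 + 12 (C) = 252
  252*16 + 15 (F) = 4047
  4047*16 + 12 (C) = 64764
  64764*16 + 0 = 1036224
  1036224*16 + 3 = 16579587
  16579587*16 + 3 = 265273395
  265273395*16 + 0 = 4244374320
Decimal = 4244374320

4244374320


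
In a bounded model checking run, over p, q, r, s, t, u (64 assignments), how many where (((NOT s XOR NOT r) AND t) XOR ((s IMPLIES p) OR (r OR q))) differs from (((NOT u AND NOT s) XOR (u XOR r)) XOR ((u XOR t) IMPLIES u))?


F1 = (((NOT s XOR NOT r) AND t) XOR ((s IMPLIES p) OR (r OR q)))
F2 = (((NOT u AND NOT s) XOR (u XOR r)) XOR ((u XOR t) IMPLIES u))
Evaluate both on each of 64 rows (bits = p,q,r,s,t,u):
  row 0 [000000]: F1=1 F2=0 (differ) -> 1
  row 1 [000001]: F1=1 F2=0 (differ) -> 1
  row 2 [000010]: F1=1 F2=1 -> 0
  row 3 [000011]: F1=1 F2=0 (differ) -> 1
  row 4 [000100]: F1=0 F2=1 (differ) -> 1
  (every remaining row is evaluated the same way; all 64 results are listed next)
Full result column, 8 rows per line (p,q,r fixed per line; s,t,u runs 000..111 left to right):
  rows 0-7 [p,q,r=000]: 11011011  (ones: 6)
  rows 8-15 [p,q,r=001]: 00011000  (ones: 2)
  rows 16-23 [p,q,r=010]: 11010100  (ones: 4)
  rows 24-31 [p,q,r=011]: 00011000  (ones: 2)
  rows 32-39 [p,q,r=100]: 11010100  (ones: 4)
  rows 40-47 [p,q,r=101]: 00011000  (ones: 2)
  rows 48-55 [p,q,r=110]: 11010100  (ones: 4)
  rows 56-63 [p,q,r=111]: 00011000  (ones: 2)
Disagreements = 6+2+4+2+4+2+4+2 = 26

26


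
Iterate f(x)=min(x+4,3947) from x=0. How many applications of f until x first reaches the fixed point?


Step 1: x=0, cap=3947, increment=4
Step 2: x grows by 4 each step until capped at 3947; fixed point is x=3947
Step 3: iterations = ceil(3947/4) = 987

987


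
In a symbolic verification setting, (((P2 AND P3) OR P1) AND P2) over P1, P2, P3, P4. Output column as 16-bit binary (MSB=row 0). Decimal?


Formula: (((P2 AND P3) OR P1) AND P2) over P1, P2, P3, P4 (16 rows)
Evaluate each row (bits = P1,P2,P3,P4, MSB first):
  row 0 [0000]: (((0 AND 0) OR 0) AND 0) -> 0
  row 1 [0001]: (((0 AND 0) OR 0) AND 0) -> 0
  row 2 [0010]: (((0 AND 1) OR 0) AND 0) -> 0
  row 3 [0011]: (((0 AND 1) OR 0) AND 0) -> 0
  row 4 [0100]: (((1 AND 0) OR 0) AND 1) -> 0
  row 5 [0101]: (((1 AND 0) OR 0) AND 1) -> 0
  row 6 [0110]: (((1 AND 1) OR 0) AND 1) -> 1
  row 7 [0111]: (((1 AND 1) OR 0) AND 1) -> 1
  row 8 [1000]: (((0 AND 0) OR 1) AND 0) -> 0
  row 9 [1001]: (((0 AND 0) OR 1) AND 0) -> 0
  row 10 [1010]: (((0 AND 1) OR 1) AND 0) -> 0
  row 11 [1011]: (((0 AND 1) OR 1) AND 0) -> 0
  row 12 [1100]: (((1 AND 0) OR 1) AND 1) -> 1
  row 13 [1101]: (((1 AND 0) OR 1) AND 1) -> 1
  row 14 [1110]: (((1 AND 1) OR 1) AND 1) -> 1
  row 15 [1111]: (((1 AND 1) OR 1) AND 1) -> 1
Full result column, 4 rows per line (P1,P2 fixed per line; P3,P4 runs 00..11 left to right):
  rows 0-3 [P1,P2=00]: 0000  = hex 0
  rows 4-7 [P1,P2=01]: 0011  = hex 3
  rows 8-11 [P1,P2=10]: 0000  = hex 0
  rows 12-15 [P1,P2=11]: 1111  = hex F
Output column (row 0 .. row 15) = 0000001100001111
Output column grouped in 4s = 0000 0011 0000 1111 = 0x030F
Convert to decimal digit by digit (value = value*16 + digit):
  0 -> 0
  0*16 + 3 = 3
  3*16 + 0 = 48
  48*16 + 15 (F) = 783
Decimal = 783

783


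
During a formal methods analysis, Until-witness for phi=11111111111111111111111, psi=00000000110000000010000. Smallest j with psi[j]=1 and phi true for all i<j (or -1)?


(phi U psi) at 0: need smallest j with psi[j]=1 and phi[i]=1 for all i in [0,j).
Scan from step 0:
  step 0: phi=1, psi=0 -> continue
  step 1: phi=1, psi=0 -> continue
  step 2: phi=1, psi=0 -> continue
  step 3: phi=1, psi=0 -> continue
  step 8: psi=1 and phi held for [0,8) -> witness found
Witness step = 8

8


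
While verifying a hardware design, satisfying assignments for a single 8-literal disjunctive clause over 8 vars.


Step 1: Total=2^8=256
Step 2: Unsat when all 8 false: 2^0=1
Step 3: Sat=256-1=255

255


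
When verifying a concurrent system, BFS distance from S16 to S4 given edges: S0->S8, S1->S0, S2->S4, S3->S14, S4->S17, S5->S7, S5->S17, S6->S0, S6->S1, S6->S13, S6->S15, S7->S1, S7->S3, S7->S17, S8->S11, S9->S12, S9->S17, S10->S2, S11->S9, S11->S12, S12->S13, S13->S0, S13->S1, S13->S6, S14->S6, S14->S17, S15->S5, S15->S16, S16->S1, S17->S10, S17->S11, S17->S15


BFS layer-by-layer from S16:
  dist 0: {S16}
  dist 1: {S1}
  dist 2: {S0}
  dist 3: {S8}
  dist 4: {S11}
  dist 5: {S9, S12}
  dist 6: {S13, S17}
  dist 7: {S6, S10, S15}
  dist 8: {S2, S5}
  dist 9: {S4, S7}
  -> S4 reached at distance 9
Shortest path length = 9

9


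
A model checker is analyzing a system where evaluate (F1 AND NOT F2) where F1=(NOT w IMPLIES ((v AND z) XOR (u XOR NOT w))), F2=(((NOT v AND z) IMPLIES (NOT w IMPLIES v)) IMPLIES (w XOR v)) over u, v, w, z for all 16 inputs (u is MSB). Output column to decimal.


F1 = (NOT w IMPLIES ((v AND z) XOR (u XOR NOT w)))
F2 = (((NOT v AND z) IMPLIES (NOT w IMPLIES v)) IMPLIES (w XOR v))
Counterexample to F1=>F2 is where F1=1 and F2=0.
Evaluate each row (bits = u,v,w,z, MSB first):
  row 0 [0000]: F1=1 F2=0 -> F1&~F2 -> 1
  row 1 [0001]: F1=1 F2=1 -> F1&~F2 -> 0
  row 2 [0010]: F1=1 F2=1 -> F1&~F2 -> 0
  row 3 [0011]: F1=1 F2=1 -> F1&~F2 -> 0
  row 4 [0100]: F1=1 F2=1 -> F1&~F2 -> 0
  row 5 [0101]: F1=0 F2=1 -> F1&~F2 -> 0
  row 6 [0110]: F1=1 F2=0 -> F1&~F2 -> 1
  row 7 [0111]: F1=1 F2=0 -> F1&~F2 -> 1
  row 8 [1000]: F1=0 F2=0 -> F1&~F2 -> 0
  row 9 [1001]: F1=0 F2=1 -> F1&~F2 -> 0
  row 10 [1010]: F1=1 F2=1 -> F1&~F2 -> 0
  row 11 [1011]: F1=1 F2=1 -> F1&~F2 -> 0
  row 12 [1100]: F1=0 F2=1 -> F1&~F2 -> 0
  row 13 [1101]: F1=1 F2=1 -> F1&~F2 -> 0
  row 14 [1110]: F1=1 F2=0 -> F1&~F2 -> 1
  row 15 [1111]: F1=1 F2=0 -> F1&~F2 -> 1
Full result column, 4 rows per line (u,v fixed per line; w,z runs 00..11 left to right):
  rows 0-3 [u,v=00]: 1000  = hex 8
  rows 4-7 [u,v=01]: 0011  = hex 3
  rows 8-11 [u,v=10]: 0000  = hex 0
  rows 12-15 [u,v=11]: 0011  = hex 3
Counterexample vector (row 0 .. row 15) = 1000001100000011
Output column grouped in 4s = 1000 0011 0000 0011 = 0x8303
Convert to decimal digit by digit (value = value*16 + digit):
  8 -> 8
  8*16 + 3 = 131
  131*16 + 0 = 2096
  2096*16 + 3 = 33539
Decimal = 33539

33539


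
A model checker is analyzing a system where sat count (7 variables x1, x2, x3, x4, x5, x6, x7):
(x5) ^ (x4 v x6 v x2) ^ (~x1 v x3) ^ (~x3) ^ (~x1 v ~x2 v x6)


CNF with 5 clauses over 7 vars (128 assignments).
An assignment satisfies CNF iff every clause has >=1 true literal.
Check each row (bits = x1,x2,x3,x4,x5,x6,x7; clause T/F shown):
  row 0 [0000000]: clauses=FFTTT -> 0
  row 1 [0000001]: clauses=FFTTT -> 0
  row 2 [0000010]: clauses=FTTTT -> 0
  row 3 [0000011]: clauses=FTTTT -> 0
  row 4 [0000100]: clauses=TFTTT -> 0
  (every remaining row is evaluated the same way; all 128 results are listed next)
Full result column, 8 rows per line (x1,x2,x3,x4 fixed per line; x5,x6,x7 runs 000..111 left to right):
  rows 0-7 [x1,x2,x3,x4=0000]: 00000011  (ones: 2)
  rows 8-15 [x1,x2,x3,x4=0001]: 00001111  (ones: 4)
  rows 16-23 [x1,x2,x3,x4=0010]: 00000000  (ones: 0)
  rows 24-31 [x1,x2,x3,x4=0011]: 00000000  (ones: 0)
  rows 32-39 [x1,x2,x3,x4=0100]: 00001111  (ones: 4)
  rows 40-47 [x1,x2,x3,x4=0101]: 00001111  (ones: 4)
  rows 48-55 [x1,x2,x3,x4=0110]: 00000000  (ones: 0)
  rows 56-63 [x1,x2,x3,x4=0111]: 00000000  (ones: 0)
  rows 64-71 [x1,x2,x3,x4=1000]: 00000000  (ones: 0)
  rows 72-79 [x1,x2,x3,x4=1001]: 00000000  (ones: 0)
  rows 80-87 [x1,x2,x3,x4=1010]: 00000000  (ones: 0)
  rows 88-95 [x1,x2,x3,x4=1011]: 00000000  (ones: 0)
  rows 96-103 [x1,x2,x3,x4=1100]: 00000000  (ones: 0)
  rows 104-111 [x1,x2,x3,x4=1101]: 00000000  (ones: 0)
  rows 112-119 [x1,x2,x3,x4=1110]: 00000000  (ones: 0)
  rows 120-127 [x1,x2,x3,x4=1111]: 00000000  (ones: 0)
Satisfying assignments = 2+4+0+0+4+4+0+0+0+0+0+0+0+0+0+0 = 14

14


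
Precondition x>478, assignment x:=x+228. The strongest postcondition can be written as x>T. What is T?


Formula: sp(P, x:=E) = exists old_x. (x = E[old_x/x]) AND P[old_x/x] (old_x is the value of x before the assignment; eliminate old_x by solving x = E[old_x/x] for old_x)
Step 1: Precondition P: x>478, i.e. old_x > 478
Step 2: Assignment gives x = old_x + 228, so old_x = x - 228
Step 3: Substitute into P: x - 228 > 478
Step 4: Simplify: x > 478+228 = 706

706


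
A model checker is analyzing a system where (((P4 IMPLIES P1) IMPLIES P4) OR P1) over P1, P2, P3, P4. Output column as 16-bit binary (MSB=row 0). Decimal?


Formula: (((P4 IMPLIES P1) IMPLIES P4) OR P1) over P1, P2, P3, P4 (16 rows)
Evaluate each row (bits = P1,P2,P3,P4, MSB first):
  row 0 [0000]: (((0 IMPLIES 0) IMPLIES 0) OR 0) -> 0
  row 1 [0001]: (((1 IMPLIES 0) IMPLIES 1) OR 0) -> 1
  row 2 [0010]: (((0 IMPLIES 0) IMPLIES 0) OR 0) -> 0
  row 3 [0011]: (((1 IMPLIES 0) IMPLIES 1) OR 0) -> 1
  row 4 [0100]: (((0 IMPLIES 0) IMPLIES 0) OR 0) -> 0
  row 5 [0101]: (((1 IMPLIES 0) IMPLIES 1) OR 0) -> 1
  row 6 [0110]: (((0 IMPLIES 0) IMPLIES 0) OR 0) -> 0
  row 7 [0111]: (((1 IMPLIES 0) IMPLIES 1) OR 0) -> 1
  row 8 [1000]: (((0 IMPLIES 1) IMPLIES 0) OR 1) -> 1
  row 9 [1001]: (((1 IMPLIES 1) IMPLIES 1) OR 1) -> 1
  row 10 [1010]: (((0 IMPLIES 1) IMPLIES 0) OR 1) -> 1
  row 11 [1011]: (((1 IMPLIES 1) IMPLIES 1) OR 1) -> 1
  row 12 [1100]: (((0 IMPLIES 1) IMPLIES 0) OR 1) -> 1
  row 13 [1101]: (((1 IMPLIES 1) IMPLIES 1) OR 1) -> 1
  row 14 [1110]: (((0 IMPLIES 1) IMPLIES 0) OR 1) -> 1
  row 15 [1111]: (((1 IMPLIES 1) IMPLIES 1) OR 1) -> 1
Full result column, 4 rows per line (P1,P2 fixed per line; P3,P4 runs 00..11 left to right):
  rows 0-3 [P1,P2=00]: 0101  = hex 5
  rows 4-7 [P1,P2=01]: 0101  = hex 5
  rows 8-11 [P1,P2=10]: 1111  = hex F
  rows 12-15 [P1,P2=11]: 1111  = hex F
Output column (row 0 .. row 15) = 0101010111111111
Output column grouped in 4s = 0101 0101 1111 1111 = 0x55FF
Convert to decimal digit by digit (value = value*16 + digit):
  5 -> 5
  5*16 + 5 = 85
  85*16 + 15 (F) = 1375
  1375*16 + 15 (F) = 22015
Decimal = 22015

22015


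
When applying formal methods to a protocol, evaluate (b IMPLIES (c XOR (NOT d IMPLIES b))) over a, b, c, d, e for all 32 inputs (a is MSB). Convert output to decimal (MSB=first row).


Formula: (b IMPLIES (c XOR (NOT d IMPLIES b))) over a, b, c, d, e (32 rows)
Evaluate each row (bits = a,b,c,d,e, MSB first):
  row 0 [00000]: (0 IMPLIES (0 XOR (NOT 0 IMPLIES 0))) -> 1
  row 1 [00001]: (0 IMPLIES (0 XOR (NOT 0 IMPLIES 0))) -> 1
  row 2 [00010]: (0 IMPLIES (0 XOR (NOT 1 IMPLIES 0))) -> 1
  row 3 [00011]: (0 IMPLIES (0 XOR (NOT 1 IMPLIES 0))) -> 1
  row 4 [00100]: (0 IMPLIES (1 XOR (NOT 0 IMPLIES 0))) -> 1
  row 5 [00101]: (0 IMPLIES (1 XOR (NOT 0 IMPLIES 0))) -> 1
  row 6 [00110]: (0 IMPLIES (1 XOR (NOT 1 IMPLIES 0))) -> 1
  row 7 [00111]: (0 IMPLIES (1 XOR (NOT 1 IMPLIES 0))) -> 1
  row 8 [01000]: (1 IMPLIES (0 XOR (NOT 0 IMPLIES 1))) -> 1
  row 9 [01001]: (1 IMPLIES (0 XOR (NOT 0 IMPLIES 1))) -> 1
  row 10 [01010]: (1 IMPLIES (0 XOR (NOT 1 IMPLIES 1))) -> 1
  row 11 [01011]: (1 IMPLIES (0 XOR (NOT 1 IMPLIES 1))) -> 1
  row 12 [01100]: (1 IMPLIES (1 XOR (NOT 0 IMPLIES 1))) -> 0
  row 13 [01101]: (1 IMPLIES (1 XOR (NOT 0 IMPLIES 1))) -> 0
  row 14 [01110]: (1 IMPLIES (1 XOR (NOT 1 IMPLIES 1))) -> 0
  row 15 [01111]: (1 IMPLIES (1 XOR (NOT 1 IMPLIES 1))) -> 0
  row 16 [10000]: (0 IMPLIES (0 XOR (NOT 0 IMPLIES 0))) -> 1
  row 17 [10001]: (0 IMPLIES (0 XOR (NOT 0 IMPLIES 0))) -> 1
  row 18 [10010]: (0 IMPLIES (0 XOR (NOT 1 IMPLIES 0))) -> 1
  row 19 [10011]: (0 IMPLIES (0 XOR (NOT 1 IMPLIES 0))) -> 1
  row 20 [10100]: (0 IMPLIES (1 XOR (NOT 0 IMPLIES 0))) -> 1
  row 21 [10101]: (0 IMPLIES (1 XOR (NOT 0 IMPLIES 0))) -> 1
  row 22 [10110]: (0 IMPLIES (1 XOR (NOT 1 IMPLIES 0))) -> 1
  row 23 [10111]: (0 IMPLIES (1 XOR (NOT 1 IMPLIES 0))) -> 1
  row 24 [11000]: (1 IMPLIES (0 XOR (NOT 0 IMPLIES 1))) -> 1
  row 25 [11001]: (1 IMPLIES (0 XOR (NOT 0 IMPLIES 1))) -> 1
  row 26 [11010]: (1 IMPLIES (0 XOR (NOT 1 IMPLIES 1))) -> 1
  row 27 [11011]: (1 IMPLIES (0 XOR (NOT 1 IMPLIES 1))) -> 1
  row 28 [11100]: (1 IMPLIES (1 XOR (NOT 0 IMPLIES 1))) -> 0
  row 29 [11101]: (1 IMPLIES (1 XOR (NOT 0 IMPLIES 1))) -> 0
  row 30 [11110]: (1 IMPLIES (1 XOR (NOT 1 IMPLIES 1))) -> 0
  row 31 [11111]: (1 IMPLIES (1 XOR (NOT 1 IMPLIES 1))) -> 0
Full result column, 4 rows per line (a,b,c fixed per line; d,e runs 00..11 left to right):
  rows 0-3 [a,b,c=000]: 1111  = hex F
  rows 4-7 [a,b,c=001]: 1111  = hex F
  rows 8-11 [a,b,c=010]: 1111  = hex F
  rows 12-15 [a,b,c=011]: 0000  = hex 0
  rows 16-19 [a,b,c=100]: 1111  = hex F
  rows 20-23 [a,b,c=101]: 1111  = hex F
  rows 24-27 [a,b,c=110]: 1111  = hex F
  rows 28-31 [a,b,c=111]: 0000  = hex 0
Output column (row 0 .. row 31) = 11111111111100001111111111110000
Output column grouped in 4s = 1111 1111 1111 0000 1111 1111 1111 0000 = 0xFFF0FFF0
Convert to decimal digit by digit (value = value*16 + digit):
  F -> 15
  15*16 + 15 (F) = 255
  255*16 + 15 (F) = 4095
  4095*16 + 0 = 65520
  65520*16 + 15 (F) = 1048335
  1048335*16 + 15 (F) = 16773375
  16773375*16 + 15 (F) = 268374015
  268374015*16 + 0 = 4293984240
Decimal = 4293984240

4293984240


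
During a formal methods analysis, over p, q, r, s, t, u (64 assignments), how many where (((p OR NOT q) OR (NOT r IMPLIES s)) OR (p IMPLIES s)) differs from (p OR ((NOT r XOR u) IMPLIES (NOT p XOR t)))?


F1 = (((p OR NOT q) OR (NOT r IMPLIES s)) OR (p IMPLIES s))
F2 = (p OR ((NOT r XOR u) IMPLIES (NOT p XOR t)))
Evaluate both on each of 64 rows (bits = p,q,r,s,t,u):
  row 0 [000000]: F1=1 F2=1 -> 0
  row 1 [000001]: F1=1 F2=1 -> 0
  row 2 [000010]: F1=1 F2=0 (differ) -> 1
  row 3 [000011]: F1=1 F2=1 -> 0
  row 4 [000100]: F1=1 F2=1 -> 0
  (every remaining row is evaluated the same way; all 64 results are listed next)
Full result column, 8 rows per line (p,q,r fixed per line; s,t,u runs 000..111 left to right):
  rows 0-7 [p,q,r=000]: 00100010  (ones: 2)
  rows 8-15 [p,q,r=001]: 00010001  (ones: 2)
  rows 16-23 [p,q,r=010]: 00100010  (ones: 2)
  rows 24-31 [p,q,r=011]: 00010001  (ones: 2)
  rows 32-39 [p,q,r=100]: 00000000  (ones: 0)
  rows 40-47 [p,q,r=101]: 00000000  (ones: 0)
  rows 48-55 [p,q,r=110]: 00000000  (ones: 0)
  rows 56-63 [p,q,r=111]: 00000000  (ones: 0)
Disagreements = 2+2+2+2+0+0+0+0 = 8

8


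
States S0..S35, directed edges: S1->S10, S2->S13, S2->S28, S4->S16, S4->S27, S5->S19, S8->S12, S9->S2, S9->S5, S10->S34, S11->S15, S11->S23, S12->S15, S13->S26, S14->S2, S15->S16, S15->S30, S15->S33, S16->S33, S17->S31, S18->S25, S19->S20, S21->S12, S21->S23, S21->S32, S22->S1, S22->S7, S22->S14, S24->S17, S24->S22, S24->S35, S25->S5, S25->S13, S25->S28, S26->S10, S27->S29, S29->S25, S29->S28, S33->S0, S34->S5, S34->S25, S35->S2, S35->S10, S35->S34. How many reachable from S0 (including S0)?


BFS from S0:
  layer 0: {S0}
Reachable set: {S0}
Count = 1

1


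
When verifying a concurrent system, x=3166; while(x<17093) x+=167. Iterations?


Step 1: x goes from 3166 toward 17093 by 167; the body runs while x<17093, so iterations = ceil((bound-start)/step)
Step 2: Distance=13927
Step 3: ceil(13927/167)=84

84


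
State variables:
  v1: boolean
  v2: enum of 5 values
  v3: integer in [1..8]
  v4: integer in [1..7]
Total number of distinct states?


State space = product of domain sizes of all variables.
Domain sizes:
  v1 (boolean): 2
  v2 (enum of 5 values): 5
  v3 (integer in [1..8]): 8
  v4 (integer in [1..7]): 7
Product = 2 * 5 * 8 * 7 = 560

560


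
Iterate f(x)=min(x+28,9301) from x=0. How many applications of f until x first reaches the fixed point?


Step 1: x=0, cap=9301, increment=28
Step 2: x grows by 28 each step until capped at 9301; fixed point is x=9301
Step 3: iterations = ceil(9301/28) = 333

333


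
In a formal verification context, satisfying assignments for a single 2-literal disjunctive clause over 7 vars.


Step 1: Total=2^7=128
Step 2: Unsat when all 2 false: 2^5=32
Step 3: Sat=128-32=96

96


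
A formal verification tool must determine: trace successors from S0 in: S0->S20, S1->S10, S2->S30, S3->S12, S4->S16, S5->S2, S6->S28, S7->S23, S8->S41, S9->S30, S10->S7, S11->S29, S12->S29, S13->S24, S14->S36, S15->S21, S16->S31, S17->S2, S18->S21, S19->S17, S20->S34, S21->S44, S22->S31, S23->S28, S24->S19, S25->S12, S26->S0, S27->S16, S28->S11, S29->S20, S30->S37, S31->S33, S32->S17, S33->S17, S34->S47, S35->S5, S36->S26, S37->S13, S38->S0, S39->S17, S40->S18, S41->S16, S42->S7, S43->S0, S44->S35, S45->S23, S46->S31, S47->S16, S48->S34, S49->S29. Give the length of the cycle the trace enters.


Trace from S0 until a state repeats:
  S0 -> S20 -> S34 -> S47 -> S16 -> S31 -> S33 -> S17 -> S2 -> S30 -> S37 -> S13 -> S24 -> S19 -> S17
S17 first seen at step 7, revisited at step 14.
Cycle length = 14 - 7 = 7

7


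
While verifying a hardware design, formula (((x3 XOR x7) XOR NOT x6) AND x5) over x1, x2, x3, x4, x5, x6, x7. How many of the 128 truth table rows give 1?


Formula: (((x3 XOR x7) XOR NOT x6) AND x5) over 7 vars (128 rows)
Evaluate each row (x1, x2, x3, x4, x5, x6, x7 as bits, MSB first):
  row 0 [0000000]: (((0 XOR 0) XOR NOT 0) AND 0) -> 0
  row 1 [0000001]: (((0 XOR 1) XOR NOT 0) AND 0) -> 0
  row 2 [0000010]: (((0 XOR 0) XOR NOT 1) AND 0) -> 0
  row 3 [0000011]: (((0 XOR 1) XOR NOT 1) AND 0) -> 0
  row 4 [0000100]: (((0 XOR 0) XOR NOT 0) AND 1) -> 1
  (every remaining row is evaluated the same way; all 128 results are listed next)
Full result column, 8 rows per line (x1,x2,x3,x4 fixed per line; x5,x6,x7 runs 000..111 left to right):
  rows 0-7 [x1,x2,x3,x4=0000]: 00001001  (ones: 2)
  rows 8-15 [x1,x2,x3,x4=0001]: 00001001  (ones: 2)
  rows 16-23 [x1,x2,x3,x4=0010]: 00000110  (ones: 2)
  rows 24-31 [x1,x2,x3,x4=0011]: 00000110  (ones: 2)
  rows 32-39 [x1,x2,x3,x4=0100]: 00001001  (ones: 2)
  rows 40-47 [x1,x2,x3,x4=0101]: 00001001  (ones: 2)
  rows 48-55 [x1,x2,x3,x4=0110]: 00000110  (ones: 2)
  rows 56-63 [x1,x2,x3,x4=0111]: 00000110  (ones: 2)
  rows 64-71 [x1,x2,x3,x4=1000]: 00001001  (ones: 2)
  rows 72-79 [x1,x2,x3,x4=1001]: 00001001  (ones: 2)
  rows 80-87 [x1,x2,x3,x4=1010]: 00000110  (ones: 2)
  rows 88-95 [x1,x2,x3,x4=1011]: 00000110  (ones: 2)
  rows 96-103 [x1,x2,x3,x4=1100]: 00001001  (ones: 2)
  rows 104-111 [x1,x2,x3,x4=1101]: 00001001  (ones: 2)
  rows 112-119 [x1,x2,x3,x4=1110]: 00000110  (ones: 2)
  rows 120-127 [x1,x2,x3,x4=1111]: 00000110  (ones: 2)
Count of 1-rows = 2+2+2+2+2+2+2+2+2+2+2+2+2+2+2+2 = 32

32


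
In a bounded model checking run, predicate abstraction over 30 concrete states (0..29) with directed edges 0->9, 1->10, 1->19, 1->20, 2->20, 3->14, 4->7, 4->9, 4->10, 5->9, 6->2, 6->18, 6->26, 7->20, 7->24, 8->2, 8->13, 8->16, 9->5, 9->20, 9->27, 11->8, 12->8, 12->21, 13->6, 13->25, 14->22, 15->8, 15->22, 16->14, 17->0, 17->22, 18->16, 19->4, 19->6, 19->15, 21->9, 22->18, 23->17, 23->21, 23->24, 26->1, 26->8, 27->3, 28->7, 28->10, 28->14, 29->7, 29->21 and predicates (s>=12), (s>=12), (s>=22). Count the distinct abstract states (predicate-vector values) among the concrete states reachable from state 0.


BFS from 0:
Concrete reachable: {0, 3, 5, 9, 14, 16, 18, 20, 22, 27}
Abstract via predicates (s>=12), (s>=12), (s>=22):
  (0,0,0) <- {0, 3, 5, 9}
  (1,1,0) <- {14, 16, 18, 20}
  (1,1,1) <- {22, 27}
Distinct abstract states = 3

3


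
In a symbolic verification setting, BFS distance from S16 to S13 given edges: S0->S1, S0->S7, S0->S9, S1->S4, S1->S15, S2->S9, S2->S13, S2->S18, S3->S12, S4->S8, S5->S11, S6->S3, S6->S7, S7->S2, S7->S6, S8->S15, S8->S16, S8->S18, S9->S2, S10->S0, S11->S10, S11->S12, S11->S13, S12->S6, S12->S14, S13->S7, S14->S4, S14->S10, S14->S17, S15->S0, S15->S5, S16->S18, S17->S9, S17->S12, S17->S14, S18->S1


BFS layer-by-layer from S16:
  dist 0: {S16}
  dist 1: {S18}
  dist 2: {S1}
  dist 3: {S4, S15}
  dist 4: {S0, S5, S8}
  dist 5: {S7, S9, S11}
  dist 6: {S2, S6, S10, S12, S13}
  -> S13 reached at distance 6
Shortest path length = 6

6
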